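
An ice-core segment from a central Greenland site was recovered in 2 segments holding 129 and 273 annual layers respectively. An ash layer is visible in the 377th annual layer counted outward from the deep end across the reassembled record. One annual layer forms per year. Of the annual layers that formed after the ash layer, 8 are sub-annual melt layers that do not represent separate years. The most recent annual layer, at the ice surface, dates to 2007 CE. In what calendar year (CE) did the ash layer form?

1990 CE

Total annual layers = 129 + 273 = 402.
402 − 377 = 25 annual layers lie beyond the ash layer toward the ice surface.
Excluding 8 false annual layers: 25 − 8 = 17.
2007 − 17 = 1990 CE.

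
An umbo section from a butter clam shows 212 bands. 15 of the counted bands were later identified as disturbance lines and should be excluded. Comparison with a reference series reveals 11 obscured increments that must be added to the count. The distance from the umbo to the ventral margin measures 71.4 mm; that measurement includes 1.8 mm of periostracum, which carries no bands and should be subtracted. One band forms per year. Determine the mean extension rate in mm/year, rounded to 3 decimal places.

Correcting the raw count gives 212 − 15 + 11 = 208 true bands.
The growth record spans 71.4 − 1.8 = 69.6 mm.
Extension rate ≈ 69.6 / 208 = 0.335 mm/year.

0.335 mm/year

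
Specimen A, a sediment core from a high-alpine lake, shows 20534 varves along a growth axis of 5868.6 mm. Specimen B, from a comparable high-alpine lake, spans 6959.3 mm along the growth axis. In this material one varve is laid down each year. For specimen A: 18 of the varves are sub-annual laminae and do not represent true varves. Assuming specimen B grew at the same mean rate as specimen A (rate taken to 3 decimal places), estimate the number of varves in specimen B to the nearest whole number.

24333 varves

Specimen A: correcting the raw count gives 20534 − 18 = 20516 true varves.
A: 5868.6 mm over 20516 years gives 5868.6 / 20516 ≈ 0.286 mm per year.
B spans 6959.3 / 0.286 = 24333.22 years ≈ 24333 varves.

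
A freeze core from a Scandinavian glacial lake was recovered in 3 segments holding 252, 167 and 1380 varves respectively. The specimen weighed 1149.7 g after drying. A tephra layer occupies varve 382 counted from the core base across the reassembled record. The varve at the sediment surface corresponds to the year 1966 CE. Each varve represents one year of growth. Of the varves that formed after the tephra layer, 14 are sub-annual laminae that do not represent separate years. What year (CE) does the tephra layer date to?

563 CE

Total varves = 252 + 167 + 1380 = 1799.
Between varve 382 and the sediment surface there are 1799 − 382 = 1417 varves.
Excluding 14 false varves: 1417 − 14 = 1403.
The varve at the sediment surface is 1966 CE, so the tephra layer dates to 1966 − 1403 = 563 CE.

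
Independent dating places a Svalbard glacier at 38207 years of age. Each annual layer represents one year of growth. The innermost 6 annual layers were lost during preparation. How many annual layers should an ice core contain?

Expected annual layers over 38207 years: 38207.
Less the 6 uncaptured annual layers: 38207 − 6 = 38201.

38201 annual layers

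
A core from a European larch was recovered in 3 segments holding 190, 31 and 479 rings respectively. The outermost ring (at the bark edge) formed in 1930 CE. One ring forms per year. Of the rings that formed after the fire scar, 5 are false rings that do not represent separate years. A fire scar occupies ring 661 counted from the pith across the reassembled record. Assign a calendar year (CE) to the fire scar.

Total rings = 190 + 31 + 479 = 700.
Between ring 661 and the bark edge there are 700 − 661 = 39 rings.
Removing the 5 false rings leaves 39 − 5 = 34 true rings beyond the fire scar.
1930 − 34 = 1896 CE.

1896 CE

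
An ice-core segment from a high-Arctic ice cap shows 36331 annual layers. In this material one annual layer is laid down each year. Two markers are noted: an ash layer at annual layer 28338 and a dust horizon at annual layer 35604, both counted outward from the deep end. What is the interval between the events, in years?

7266 yr

35604 − 28338 = 7266 annual layers lie between the two events.
At one annual layer per year, 7266 years elapsed between them.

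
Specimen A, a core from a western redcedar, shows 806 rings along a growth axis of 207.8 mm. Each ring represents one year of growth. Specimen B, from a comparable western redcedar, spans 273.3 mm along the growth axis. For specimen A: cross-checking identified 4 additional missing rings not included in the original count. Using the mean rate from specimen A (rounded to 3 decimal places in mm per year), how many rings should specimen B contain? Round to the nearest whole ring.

1063 rings

Specimen A: adjusted count: 806 + 4 = 810 rings.
A: Extension rate ≈ 207.8 / 810 = 0.257 mm/yr.
For B, 273.3 / 0.257 = 1063.42 years ≈ 1063 rings.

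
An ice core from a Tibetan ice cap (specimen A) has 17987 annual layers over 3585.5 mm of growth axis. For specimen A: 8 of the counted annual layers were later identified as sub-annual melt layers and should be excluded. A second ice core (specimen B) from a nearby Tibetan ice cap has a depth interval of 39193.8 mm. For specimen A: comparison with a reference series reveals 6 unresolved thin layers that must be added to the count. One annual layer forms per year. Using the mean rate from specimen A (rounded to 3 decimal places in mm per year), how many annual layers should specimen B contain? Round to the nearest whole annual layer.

Specimen A: after corrections the count is 17987 − 8 + 6 = 17985 annual layers.
A: Extension rate ≈ 3585.5 / 17985 = 0.199 mm per year.
For B, 39193.8 / 0.199 = 196953.77 years ≈ 196954 annual layers.

196954 annual layers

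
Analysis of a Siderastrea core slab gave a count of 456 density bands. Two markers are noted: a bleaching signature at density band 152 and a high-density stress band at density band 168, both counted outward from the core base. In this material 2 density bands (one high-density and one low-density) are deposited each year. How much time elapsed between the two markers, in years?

8 yr

168 − 152 = 16 density bands lie between the two events.
16 density bands at 2 per year is 16 / 2 = 8 years.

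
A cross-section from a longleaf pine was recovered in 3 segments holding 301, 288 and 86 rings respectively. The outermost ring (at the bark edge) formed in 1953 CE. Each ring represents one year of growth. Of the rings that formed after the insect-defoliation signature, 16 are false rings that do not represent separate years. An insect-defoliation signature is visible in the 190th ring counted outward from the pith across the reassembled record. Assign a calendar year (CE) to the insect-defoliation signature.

Total rings = 301 + 288 + 86 = 675.
Between ring 190 and the bark edge there are 675 − 190 = 485 rings.
Removing the 16 false rings leaves 485 − 16 = 469 true rings beyond the insect-defoliation signature.
The ring at the bark edge is 1953 CE, so the insect-defoliation signature dates to 1953 − 469 = 1484 CE.

1484 CE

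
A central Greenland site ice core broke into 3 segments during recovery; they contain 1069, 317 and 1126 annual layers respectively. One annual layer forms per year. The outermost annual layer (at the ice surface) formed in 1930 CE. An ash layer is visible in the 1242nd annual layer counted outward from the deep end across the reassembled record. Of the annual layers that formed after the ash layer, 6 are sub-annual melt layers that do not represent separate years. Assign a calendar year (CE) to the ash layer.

Total annual layers = 1069 + 317 + 1126 = 2512.
2512 − 1242 = 1270 annual layers lie beyond the ash layer toward the ice surface.
Excluding 6 false annual layers: 1270 − 6 = 1264.
1930 − 1264 = 666 CE.

666 CE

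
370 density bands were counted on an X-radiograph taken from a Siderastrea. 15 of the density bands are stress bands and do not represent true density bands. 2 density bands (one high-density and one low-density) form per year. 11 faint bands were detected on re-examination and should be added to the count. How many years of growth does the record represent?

183 years

True density band count = 370 − 15 + 11 = 366.
366 density bands at 2 per year is 366 / 2 = 183 years.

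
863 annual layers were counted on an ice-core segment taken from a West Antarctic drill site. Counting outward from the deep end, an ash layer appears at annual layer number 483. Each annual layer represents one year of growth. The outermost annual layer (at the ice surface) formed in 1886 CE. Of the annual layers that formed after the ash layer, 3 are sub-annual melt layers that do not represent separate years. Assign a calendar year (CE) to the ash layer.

1509 CE

Between annual layer 483 and the ice surface there are 863 − 483 = 380 annual layers.
Removing the 3 false annual layers leaves 380 − 3 = 377 true annual layers beyond the ash layer.
1886 − 377 = 1509 CE.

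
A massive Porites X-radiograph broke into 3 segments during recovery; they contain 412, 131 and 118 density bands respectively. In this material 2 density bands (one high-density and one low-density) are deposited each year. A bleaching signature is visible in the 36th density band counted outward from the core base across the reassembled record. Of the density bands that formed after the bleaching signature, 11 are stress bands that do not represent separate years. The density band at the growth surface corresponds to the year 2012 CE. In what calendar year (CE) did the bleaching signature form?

Total density bands = 412 + 131 + 118 = 661.
The bleaching signature sits at density band 36 from the core base, so 661 − 36 = 625 density bands formed after it.
Removing the 11 false density bands leaves 625 − 11 = 614 true density bands beyond the bleaching signature.
Dividing by 2 density bands per year: 614 / 2 = 307 years.
Counting back 307 years from 2012 CE places the bleaching signature in 2012 − 307 = 1705 CE.

1705 CE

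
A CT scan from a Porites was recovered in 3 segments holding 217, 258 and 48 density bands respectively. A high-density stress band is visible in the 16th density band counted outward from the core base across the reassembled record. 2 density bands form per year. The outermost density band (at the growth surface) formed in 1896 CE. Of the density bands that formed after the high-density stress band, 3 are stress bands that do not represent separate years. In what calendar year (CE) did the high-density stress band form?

1644 CE

Total density bands = 217 + 258 + 48 = 523.
Between density band 16 and the growth surface there are 523 − 16 = 507 density bands.
507 − 3 false = 504 true density bands after the high-density stress band.
Dividing by 2 density bands per year: 504 / 2 = 252 years.
The density band at the growth surface is 1896 CE, so the high-density stress band dates to 1896 − 252 = 1644 CE.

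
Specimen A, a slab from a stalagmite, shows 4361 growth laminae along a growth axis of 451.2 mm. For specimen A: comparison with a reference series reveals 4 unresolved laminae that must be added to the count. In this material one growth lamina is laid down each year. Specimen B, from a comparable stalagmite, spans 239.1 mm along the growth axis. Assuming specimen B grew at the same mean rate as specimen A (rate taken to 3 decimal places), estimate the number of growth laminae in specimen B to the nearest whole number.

Specimen A: true growth lamina count = 4361 + 4 = 4365.
A: Mean rate = 451.2 mm / 4365 years ≈ 0.103 mm per year.
For B, 239.1 / 0.103 = 2321.36 years ≈ 2321 growth laminae.

2321 growth laminae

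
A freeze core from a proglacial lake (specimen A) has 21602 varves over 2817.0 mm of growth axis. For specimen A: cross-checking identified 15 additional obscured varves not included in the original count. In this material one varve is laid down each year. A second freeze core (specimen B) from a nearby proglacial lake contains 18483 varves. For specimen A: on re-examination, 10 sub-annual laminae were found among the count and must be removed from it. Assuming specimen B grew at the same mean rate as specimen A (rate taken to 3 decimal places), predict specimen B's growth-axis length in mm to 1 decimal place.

2402.8 mm

Specimen A: after corrections the count is 21602 − 10 + 15 = 21607 varves.
A: 2817.0 mm over 21607 years gives 2817.0 / 21607 ≈ 0.130 mm/year.
B's length ≈ 0.130 × 18483 = 2402.8 mm.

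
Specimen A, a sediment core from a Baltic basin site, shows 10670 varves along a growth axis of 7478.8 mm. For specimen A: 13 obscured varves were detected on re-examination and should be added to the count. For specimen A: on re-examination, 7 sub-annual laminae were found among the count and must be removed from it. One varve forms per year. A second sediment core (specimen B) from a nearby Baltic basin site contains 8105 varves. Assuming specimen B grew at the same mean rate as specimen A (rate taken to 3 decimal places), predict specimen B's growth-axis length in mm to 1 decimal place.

Specimen A: true varve count = 10670 − 7 + 13 = 10676.
A: 7478.8 mm over 10676 years gives 7478.8 / 10676 ≈ 0.701 mm per year.
B's length ≈ 0.701 × 8105 = 5681.6 mm.

5681.6 mm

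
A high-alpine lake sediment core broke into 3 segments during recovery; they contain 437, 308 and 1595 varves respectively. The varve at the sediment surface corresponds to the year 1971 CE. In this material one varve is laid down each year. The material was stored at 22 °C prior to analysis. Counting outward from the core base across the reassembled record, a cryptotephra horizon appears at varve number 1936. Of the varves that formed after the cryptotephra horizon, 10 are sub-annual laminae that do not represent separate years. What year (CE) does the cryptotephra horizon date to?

1577 CE

Total varves = 437 + 308 + 1595 = 2340.
2340 − 1936 = 404 varves lie beyond the cryptotephra horizon toward the sediment surface.
Excluding 10 false varves: 404 − 10 = 394.
Counting back 394 years from 1971 CE places the cryptotephra horizon in 1971 − 394 = 1577 CE.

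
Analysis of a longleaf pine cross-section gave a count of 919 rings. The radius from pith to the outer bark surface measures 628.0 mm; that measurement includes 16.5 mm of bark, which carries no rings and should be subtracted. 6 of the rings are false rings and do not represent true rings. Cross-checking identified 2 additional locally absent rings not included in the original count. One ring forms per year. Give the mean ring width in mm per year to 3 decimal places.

Adjusted count: 919 − 6 + 2 = 915 rings.
Net length = 628.0 − 16.5 = 611.5 mm.
Mean rate = 611.5 mm / 915 years ≈ 0.668 mm per year.

0.668 mm per year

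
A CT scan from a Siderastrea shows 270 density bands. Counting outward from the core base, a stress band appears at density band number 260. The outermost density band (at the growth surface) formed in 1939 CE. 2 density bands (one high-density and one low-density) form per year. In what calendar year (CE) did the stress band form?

1934 CE

Between density band 260 and the growth surface there are 270 − 260 = 10 density bands.
Dividing by 2 density bands per year: 10 / 2 = 5 years.
1939 − 5 = 1934 CE.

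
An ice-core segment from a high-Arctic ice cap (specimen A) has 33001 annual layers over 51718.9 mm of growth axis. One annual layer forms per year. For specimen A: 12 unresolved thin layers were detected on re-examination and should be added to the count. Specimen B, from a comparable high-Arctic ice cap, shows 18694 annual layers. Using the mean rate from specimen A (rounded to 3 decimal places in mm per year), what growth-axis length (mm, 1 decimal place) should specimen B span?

29293.5 mm

Specimen A: correcting the raw count gives 33001 + 12 = 33013 true annual layers.
A: Extension rate ≈ 51718.9 / 33013 = 1.567 mm/yr.
For B, 1.567 mm/year × 18694 years = 29293.5 mm.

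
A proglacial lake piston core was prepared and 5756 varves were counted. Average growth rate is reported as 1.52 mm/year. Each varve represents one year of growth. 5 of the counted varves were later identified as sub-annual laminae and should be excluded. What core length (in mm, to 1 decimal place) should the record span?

8741.5 mm

After corrections the count is 5756 − 5 = 5751 varves.
Length ≈ 1.52 × 5751 = 8741.5 mm.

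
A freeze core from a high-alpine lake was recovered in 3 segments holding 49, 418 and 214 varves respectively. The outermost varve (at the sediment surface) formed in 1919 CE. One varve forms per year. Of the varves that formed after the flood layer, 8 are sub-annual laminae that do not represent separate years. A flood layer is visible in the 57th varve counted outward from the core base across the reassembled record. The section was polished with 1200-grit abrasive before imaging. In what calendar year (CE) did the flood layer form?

Total varves = 49 + 418 + 214 = 681.
Between varve 57 and the sediment surface there are 681 − 57 = 624 varves.
Excluding 8 false varves: 624 − 8 = 616.
Counting back 616 years from 1919 CE places the flood layer in 1919 − 616 = 1303 CE.

1303 CE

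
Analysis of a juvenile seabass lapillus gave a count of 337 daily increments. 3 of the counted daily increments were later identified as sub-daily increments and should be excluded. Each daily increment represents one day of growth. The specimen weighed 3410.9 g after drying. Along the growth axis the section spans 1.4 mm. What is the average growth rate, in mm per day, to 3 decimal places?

0.004 mm per day

True daily increment count = 337 − 3 = 334.
Extension rate ≈ 1.4 / 334 = 0.004 mm per day.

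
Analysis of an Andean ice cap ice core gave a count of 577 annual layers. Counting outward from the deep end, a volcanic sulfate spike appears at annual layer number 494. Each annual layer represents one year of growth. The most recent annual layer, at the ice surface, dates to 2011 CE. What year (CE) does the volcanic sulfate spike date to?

Between annual layer 494 and the ice surface there are 577 − 494 = 83 annual layers.
2011 − 83 = 1928 CE.

1928 CE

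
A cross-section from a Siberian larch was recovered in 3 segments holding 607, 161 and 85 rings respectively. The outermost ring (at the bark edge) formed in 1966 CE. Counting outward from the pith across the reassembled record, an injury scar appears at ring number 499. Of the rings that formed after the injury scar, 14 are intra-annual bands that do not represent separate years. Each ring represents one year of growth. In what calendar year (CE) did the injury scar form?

Total rings = 607 + 161 + 85 = 853.
Between ring 499 and the bark edge there are 853 − 499 = 354 rings.
354 − 14 false = 340 true rings after the injury scar.
The ring at the bark edge is 1966 CE, so the injury scar dates to 1966 − 340 = 1626 CE.

1626 CE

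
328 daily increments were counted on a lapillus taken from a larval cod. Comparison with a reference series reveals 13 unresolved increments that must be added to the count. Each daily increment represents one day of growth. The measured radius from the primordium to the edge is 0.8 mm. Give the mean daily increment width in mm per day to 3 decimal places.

True daily increment count = 328 + 13 = 341.
Extension rate ≈ 0.8 / 341 = 0.002 mm per day.

0.002 mm per day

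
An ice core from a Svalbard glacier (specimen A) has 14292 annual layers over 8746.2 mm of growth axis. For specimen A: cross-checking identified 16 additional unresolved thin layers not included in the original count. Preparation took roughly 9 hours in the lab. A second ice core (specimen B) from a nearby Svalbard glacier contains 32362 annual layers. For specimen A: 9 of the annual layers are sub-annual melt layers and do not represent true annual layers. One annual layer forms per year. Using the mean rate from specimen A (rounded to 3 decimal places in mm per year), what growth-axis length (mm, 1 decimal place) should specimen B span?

19805.5 mm

Specimen A: correcting the raw count gives 14292 − 9 + 16 = 14299 true annual layers.
A: 8746.2 mm over 14299 years gives 8746.2 / 14299 ≈ 0.612 mm per year.
Length of B = 0.612 × 32362 = 19805.5 mm.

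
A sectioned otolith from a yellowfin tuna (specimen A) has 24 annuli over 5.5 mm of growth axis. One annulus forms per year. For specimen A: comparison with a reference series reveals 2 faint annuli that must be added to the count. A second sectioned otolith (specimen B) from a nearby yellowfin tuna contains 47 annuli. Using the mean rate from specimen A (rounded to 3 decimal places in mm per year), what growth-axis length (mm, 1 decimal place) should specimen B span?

10.0 mm

Specimen A: correcting the raw count gives 24 + 2 = 26 true annuli.
A: Extension rate ≈ 5.5 / 26 = 0.212 mm per year.
Length of B = 0.212 × 47 = 10.0 mm.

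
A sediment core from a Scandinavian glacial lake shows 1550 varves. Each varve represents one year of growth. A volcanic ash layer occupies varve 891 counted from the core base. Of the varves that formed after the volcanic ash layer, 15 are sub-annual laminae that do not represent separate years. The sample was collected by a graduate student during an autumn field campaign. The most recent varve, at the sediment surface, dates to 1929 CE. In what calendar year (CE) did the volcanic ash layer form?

1550 − 891 = 659 varves lie beyond the volcanic ash layer toward the sediment surface.
Removing the 15 false varves leaves 659 − 15 = 644 true varves beyond the volcanic ash layer.
Counting back 644 years from 1929 CE places the volcanic ash layer in 1929 − 644 = 1285 CE.

1285 CE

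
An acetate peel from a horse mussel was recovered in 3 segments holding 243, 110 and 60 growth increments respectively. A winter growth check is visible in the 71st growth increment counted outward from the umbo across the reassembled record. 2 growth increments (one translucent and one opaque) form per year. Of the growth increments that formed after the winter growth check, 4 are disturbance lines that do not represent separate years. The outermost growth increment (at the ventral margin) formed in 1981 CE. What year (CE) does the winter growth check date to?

1812 CE

Total growth increments = 243 + 110 + 60 = 413.
413 − 71 = 342 growth increments lie beyond the winter growth check toward the ventral margin.
Excluding 4 false growth increments: 342 − 4 = 338.
Dividing by 2 growth increments per year: 338 / 2 = 169 years.
Counting back 169 years from 1981 CE places the winter growth check in 1981 − 169 = 1812 CE.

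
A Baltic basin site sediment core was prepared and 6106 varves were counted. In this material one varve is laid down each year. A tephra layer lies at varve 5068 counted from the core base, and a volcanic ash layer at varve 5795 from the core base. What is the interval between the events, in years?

727 yr

5795 − 5068 = 727 varves lie between the two events.
That is 727 years at one varve per year.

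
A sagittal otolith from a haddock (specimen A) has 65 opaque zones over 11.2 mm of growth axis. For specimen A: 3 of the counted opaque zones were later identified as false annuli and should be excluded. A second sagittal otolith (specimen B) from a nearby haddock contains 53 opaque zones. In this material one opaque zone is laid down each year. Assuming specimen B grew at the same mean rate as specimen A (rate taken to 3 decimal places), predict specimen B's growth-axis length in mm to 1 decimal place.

Specimen A: true opaque zone count = 65 − 3 = 62.
A: 11.2 mm over 62 years gives 11.2 / 62 ≈ 0.181 mm/year.
Length of B = 0.181 × 53 = 9.6 mm.

9.6 mm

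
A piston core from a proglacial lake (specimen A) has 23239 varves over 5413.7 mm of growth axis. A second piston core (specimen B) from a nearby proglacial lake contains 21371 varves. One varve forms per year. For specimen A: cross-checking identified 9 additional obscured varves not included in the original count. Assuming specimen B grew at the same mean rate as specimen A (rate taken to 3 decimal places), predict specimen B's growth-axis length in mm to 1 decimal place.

4979.4 mm

Specimen A: true varve count = 23239 + 9 = 23248.
A: Mean rate = 5413.7 mm / 23248 years ≈ 0.233 mm/year.
Length of B = 0.233 × 21371 = 4979.4 mm.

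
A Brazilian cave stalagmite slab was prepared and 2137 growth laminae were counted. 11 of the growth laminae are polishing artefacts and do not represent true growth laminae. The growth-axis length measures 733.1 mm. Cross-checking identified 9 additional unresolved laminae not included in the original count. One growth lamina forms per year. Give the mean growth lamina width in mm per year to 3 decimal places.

True growth lamina count = 2137 − 11 + 9 = 2135.
733.1 mm over 2135 years gives 733.1 / 2135 ≈ 0.343 mm per year.

0.343 mm per year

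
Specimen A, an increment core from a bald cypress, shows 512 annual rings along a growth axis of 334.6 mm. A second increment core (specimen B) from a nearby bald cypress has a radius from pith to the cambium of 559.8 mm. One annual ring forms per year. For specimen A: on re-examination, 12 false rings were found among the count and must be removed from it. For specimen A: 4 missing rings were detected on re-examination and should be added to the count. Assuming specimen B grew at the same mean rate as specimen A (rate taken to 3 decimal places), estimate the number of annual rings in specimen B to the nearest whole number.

Specimen A: true annual ring count = 512 − 12 + 4 = 504.
A: Extension rate ≈ 334.6 / 504 = 0.664 mm/yr.
B spans 559.8 / 0.664 = 843.07 years ≈ 843 annual rings.

843 annual rings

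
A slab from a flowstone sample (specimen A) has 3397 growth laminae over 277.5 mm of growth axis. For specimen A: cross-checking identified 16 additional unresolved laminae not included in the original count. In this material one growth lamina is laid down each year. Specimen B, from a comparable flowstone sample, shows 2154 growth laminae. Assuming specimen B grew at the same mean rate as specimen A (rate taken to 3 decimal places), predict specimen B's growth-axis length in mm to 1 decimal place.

174.5 mm

Specimen A: adjusted count: 3397 + 16 = 3413 growth laminae.
A: Mean rate = 277.5 mm / 3413 years ≈ 0.081 mm per year.
For B, 0.081 mm/year × 2154 years = 174.5 mm.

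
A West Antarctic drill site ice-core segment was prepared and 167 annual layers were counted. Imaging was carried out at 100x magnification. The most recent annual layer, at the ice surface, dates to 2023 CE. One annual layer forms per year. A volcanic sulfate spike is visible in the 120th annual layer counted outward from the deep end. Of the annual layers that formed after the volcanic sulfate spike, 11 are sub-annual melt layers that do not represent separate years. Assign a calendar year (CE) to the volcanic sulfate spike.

The volcanic sulfate spike sits at annual layer 120 from the deep end, so 167 − 120 = 47 annual layers formed after it.
Removing the 11 false annual layers leaves 47 − 11 = 36 true annual layers beyond the volcanic sulfate spike.
Counting back 36 years from 2023 CE places the volcanic sulfate spike in 2023 − 36 = 1987 CE.

1987 CE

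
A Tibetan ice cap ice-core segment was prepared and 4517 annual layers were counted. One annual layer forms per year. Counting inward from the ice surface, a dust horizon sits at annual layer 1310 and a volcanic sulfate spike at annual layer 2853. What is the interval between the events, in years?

The two markers are separated by 2853 − 1310 = 1543 annual layers.
At one annual layer per year, 1543 years elapsed between them.

1543 yr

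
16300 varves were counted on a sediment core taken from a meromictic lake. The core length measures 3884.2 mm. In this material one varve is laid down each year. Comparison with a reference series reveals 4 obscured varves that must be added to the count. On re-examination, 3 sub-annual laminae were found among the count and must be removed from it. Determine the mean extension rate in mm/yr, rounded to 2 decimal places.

Correcting the raw count gives 16300 − 3 + 4 = 16301 true varves.
Extension rate ≈ 3884.2 / 16301 = 0.24 mm/yr.

0.24 mm/yr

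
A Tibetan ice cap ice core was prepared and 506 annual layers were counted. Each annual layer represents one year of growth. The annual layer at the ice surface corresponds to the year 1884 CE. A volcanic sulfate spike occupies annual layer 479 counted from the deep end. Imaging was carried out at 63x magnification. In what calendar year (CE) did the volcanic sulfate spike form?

1857 CE

Between annual layer 479 and the ice surface there are 506 − 479 = 27 annual layers.
Counting back 27 years from 1884 CE places the volcanic sulfate spike in 1884 − 27 = 1857 CE.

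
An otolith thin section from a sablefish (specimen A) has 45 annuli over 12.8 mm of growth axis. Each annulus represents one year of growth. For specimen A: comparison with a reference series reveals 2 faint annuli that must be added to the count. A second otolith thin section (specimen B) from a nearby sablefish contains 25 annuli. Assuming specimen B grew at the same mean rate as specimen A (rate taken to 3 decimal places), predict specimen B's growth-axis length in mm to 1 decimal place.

Specimen A: correcting the raw count gives 45 + 2 = 47 true annuli.
A: Extension rate ≈ 12.8 / 47 = 0.272 mm/yr.
Length of B = 0.272 × 25 = 6.8 mm.

6.8 mm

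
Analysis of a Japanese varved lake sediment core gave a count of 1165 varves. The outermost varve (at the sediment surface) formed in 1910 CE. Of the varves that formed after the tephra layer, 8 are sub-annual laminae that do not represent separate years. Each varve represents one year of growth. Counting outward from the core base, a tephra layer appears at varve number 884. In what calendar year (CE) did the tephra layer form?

1165 − 884 = 281 varves lie beyond the tephra layer toward the sediment surface.
Excluding 8 false varves: 281 − 8 = 273.
1910 − 273 = 1637 CE.

1637 CE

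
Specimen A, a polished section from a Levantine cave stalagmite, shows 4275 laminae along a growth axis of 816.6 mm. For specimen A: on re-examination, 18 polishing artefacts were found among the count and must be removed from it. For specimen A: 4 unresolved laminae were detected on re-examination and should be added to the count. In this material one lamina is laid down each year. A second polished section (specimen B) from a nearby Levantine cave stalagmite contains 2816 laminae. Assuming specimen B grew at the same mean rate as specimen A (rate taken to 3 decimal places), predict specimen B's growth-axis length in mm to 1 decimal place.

Specimen A: true lamina count = 4275 − 18 + 4 = 4261.
A: 816.6 mm over 4261 years gives 816.6 / 4261 ≈ 0.192 mm per year.
Length of B = 0.192 × 2816 = 540.7 mm.

540.7 mm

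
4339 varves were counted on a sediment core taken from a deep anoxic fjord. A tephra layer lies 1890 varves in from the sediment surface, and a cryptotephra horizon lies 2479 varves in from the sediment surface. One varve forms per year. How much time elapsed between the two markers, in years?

2479 − 1890 = 589 varves lie between the two events.
One varve per year makes the interval 589 years.

589 yr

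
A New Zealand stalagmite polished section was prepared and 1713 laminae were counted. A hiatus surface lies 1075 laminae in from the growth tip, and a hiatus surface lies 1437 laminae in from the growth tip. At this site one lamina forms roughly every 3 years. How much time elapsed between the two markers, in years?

The two markers are separated by 1437 − 1075 = 362 laminae.
362 laminae at 3 years each span 362 × 3 = 1086 years.

1086 yr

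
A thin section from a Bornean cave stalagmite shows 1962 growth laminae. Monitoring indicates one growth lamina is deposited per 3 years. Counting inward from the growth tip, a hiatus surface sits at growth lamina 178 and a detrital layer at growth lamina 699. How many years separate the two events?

1563 years

Separation: 699 − 178 = 521 growth laminae.
Multiplying by 3 years per growth lamina: 521 × 3 = 1563 years.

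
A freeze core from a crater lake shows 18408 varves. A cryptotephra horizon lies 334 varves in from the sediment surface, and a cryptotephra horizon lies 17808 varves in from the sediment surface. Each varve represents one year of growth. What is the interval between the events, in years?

17474 years

17808 − 334 = 17474 varves lie between the two events.
One varve per year makes the interval 17474 years.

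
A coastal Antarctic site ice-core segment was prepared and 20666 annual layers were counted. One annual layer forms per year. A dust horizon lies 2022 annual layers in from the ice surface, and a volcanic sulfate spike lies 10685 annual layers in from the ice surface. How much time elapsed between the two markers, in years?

8663 years

Separation: 10685 − 2022 = 8663 annual layers.
One annual layer per year makes the interval 8663 years.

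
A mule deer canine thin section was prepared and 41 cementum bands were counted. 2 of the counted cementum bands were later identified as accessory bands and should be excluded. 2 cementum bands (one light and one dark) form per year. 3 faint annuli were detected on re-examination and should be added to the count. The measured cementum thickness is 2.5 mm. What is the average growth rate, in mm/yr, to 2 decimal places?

0.12 mm/yr

True cementum band count = 41 − 2 + 3 = 42.
With 2 cementum bands per year, 42 / 2 = 21 years.
2.5 mm over 21 years gives 2.5 / 21 ≈ 0.12 mm/yr.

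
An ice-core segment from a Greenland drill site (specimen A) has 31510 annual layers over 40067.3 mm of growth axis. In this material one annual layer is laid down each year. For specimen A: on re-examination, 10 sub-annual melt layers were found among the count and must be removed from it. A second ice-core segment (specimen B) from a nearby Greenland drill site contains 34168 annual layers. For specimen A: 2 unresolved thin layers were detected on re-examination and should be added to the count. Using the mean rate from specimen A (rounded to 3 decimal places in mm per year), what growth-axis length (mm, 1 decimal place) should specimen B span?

43461.7 mm

Specimen A: after corrections the count is 31510 − 10 + 2 = 31502 annual layers.
A: Extension rate ≈ 40067.3 / 31502 = 1.272 mm per year.
Length of B = 1.272 × 34168 = 43461.7 mm.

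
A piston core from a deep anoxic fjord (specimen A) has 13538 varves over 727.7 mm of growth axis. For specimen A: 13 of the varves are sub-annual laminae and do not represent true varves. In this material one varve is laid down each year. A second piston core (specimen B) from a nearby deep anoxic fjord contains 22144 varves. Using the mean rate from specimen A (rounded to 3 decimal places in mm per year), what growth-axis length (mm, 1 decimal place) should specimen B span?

1195.8 mm

Specimen A: adjusted count: 13538 − 13 = 13525 varves.
A: 727.7 mm over 13525 years gives 727.7 / 13525 ≈ 0.054 mm/year.
B's length ≈ 0.054 × 22144 = 1195.8 mm.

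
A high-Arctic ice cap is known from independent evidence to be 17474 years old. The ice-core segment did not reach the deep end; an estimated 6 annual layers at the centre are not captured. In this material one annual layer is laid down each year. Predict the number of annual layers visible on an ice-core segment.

17468 annual layers

At one annual layer per year, 17474 years correspond to 17474 annual layers.
Subtracting the 6 annual layers not captured gives 17474 − 6 = 17468 annual layers in the record.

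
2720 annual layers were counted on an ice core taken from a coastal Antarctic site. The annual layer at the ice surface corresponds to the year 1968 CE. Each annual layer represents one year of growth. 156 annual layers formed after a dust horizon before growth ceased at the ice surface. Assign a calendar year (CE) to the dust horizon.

There are 156 annual layers younger than the dust horizon.
Counting back 156 years from 1968 CE places the dust horizon in 1968 − 156 = 1812 CE.

1812 CE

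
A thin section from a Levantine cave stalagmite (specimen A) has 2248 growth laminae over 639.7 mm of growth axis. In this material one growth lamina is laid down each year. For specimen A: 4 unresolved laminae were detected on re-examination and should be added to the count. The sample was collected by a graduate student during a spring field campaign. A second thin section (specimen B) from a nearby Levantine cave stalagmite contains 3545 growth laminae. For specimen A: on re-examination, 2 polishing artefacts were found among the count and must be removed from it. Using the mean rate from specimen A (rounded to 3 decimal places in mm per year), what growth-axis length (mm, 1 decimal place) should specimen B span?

1006.8 mm

Specimen A: true growth lamina count = 2248 − 2 + 4 = 2250.
A: 639.7 mm over 2250 years gives 639.7 / 2250 ≈ 0.284 mm/year.
For B, 0.284 mm/year × 3545 years = 1006.8 mm.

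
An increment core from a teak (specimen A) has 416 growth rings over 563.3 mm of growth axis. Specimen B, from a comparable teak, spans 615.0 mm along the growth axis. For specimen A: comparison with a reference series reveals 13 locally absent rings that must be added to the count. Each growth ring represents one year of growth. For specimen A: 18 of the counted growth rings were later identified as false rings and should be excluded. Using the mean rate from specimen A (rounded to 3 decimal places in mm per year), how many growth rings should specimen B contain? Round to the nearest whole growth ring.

449 growth rings

Specimen A: true growth ring count = 416 − 18 + 13 = 411.
A: 563.3 mm over 411 years gives 563.3 / 411 ≈ 1.371 mm per year.
For B, 615.0 / 1.371 = 448.58 years ≈ 449 growth rings.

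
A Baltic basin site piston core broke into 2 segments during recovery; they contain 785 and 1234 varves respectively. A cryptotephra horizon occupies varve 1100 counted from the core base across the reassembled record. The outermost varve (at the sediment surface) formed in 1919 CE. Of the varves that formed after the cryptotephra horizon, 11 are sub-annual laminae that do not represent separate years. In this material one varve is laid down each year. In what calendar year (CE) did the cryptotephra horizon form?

1011 CE

Total varves = 785 + 1234 = 2019.
2019 − 1100 = 919 varves lie beyond the cryptotephra horizon toward the sediment surface.
Removing the 11 false varves leaves 919 − 11 = 908 true varves beyond the cryptotephra horizon.
Counting back 908 years from 1919 CE places the cryptotephra horizon in 1919 − 908 = 1011 CE.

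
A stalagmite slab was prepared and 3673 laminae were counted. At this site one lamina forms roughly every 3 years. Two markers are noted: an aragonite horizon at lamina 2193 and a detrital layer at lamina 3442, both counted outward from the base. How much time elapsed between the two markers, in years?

3747 years

Separation: 3442 − 2193 = 1249 laminae.
At 3 years per lamina, 1249 × 3 = 3747 years.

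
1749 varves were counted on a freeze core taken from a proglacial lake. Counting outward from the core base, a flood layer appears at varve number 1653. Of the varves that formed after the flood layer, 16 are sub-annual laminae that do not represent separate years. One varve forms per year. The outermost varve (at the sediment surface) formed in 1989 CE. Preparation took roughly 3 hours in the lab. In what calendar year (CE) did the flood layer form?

1909 CE

1749 − 1653 = 96 varves lie beyond the flood layer toward the sediment surface.
96 − 16 false = 80 true varves after the flood layer.
Counting back 80 years from 1989 CE places the flood layer in 1989 − 80 = 1909 CE.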